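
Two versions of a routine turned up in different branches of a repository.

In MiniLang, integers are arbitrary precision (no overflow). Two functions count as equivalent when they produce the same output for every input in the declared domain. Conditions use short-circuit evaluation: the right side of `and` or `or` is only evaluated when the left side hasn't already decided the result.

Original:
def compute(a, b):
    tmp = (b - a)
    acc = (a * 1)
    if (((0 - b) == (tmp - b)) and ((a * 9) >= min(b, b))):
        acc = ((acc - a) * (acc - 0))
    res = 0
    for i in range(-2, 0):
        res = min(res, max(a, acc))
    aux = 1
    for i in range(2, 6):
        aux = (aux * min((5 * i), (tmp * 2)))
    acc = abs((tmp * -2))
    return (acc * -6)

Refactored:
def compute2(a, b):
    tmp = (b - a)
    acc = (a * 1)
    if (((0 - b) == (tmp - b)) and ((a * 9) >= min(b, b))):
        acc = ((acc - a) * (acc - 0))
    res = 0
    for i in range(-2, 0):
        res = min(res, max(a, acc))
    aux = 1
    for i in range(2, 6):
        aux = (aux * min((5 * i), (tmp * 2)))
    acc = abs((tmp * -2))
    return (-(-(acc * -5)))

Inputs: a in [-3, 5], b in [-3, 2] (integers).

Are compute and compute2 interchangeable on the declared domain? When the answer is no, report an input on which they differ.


Evaluate both at a=-3, b=-2.
compute: tmp := 1 | acc := -3 | (((0 - b) == (tmp - b)) and ((a * 9) >= min(b, b))): false | res := 0 | iter i=-2: | res := -3 | iter i=-1: | res := -3 | aux := 1 | iter i=2: | aux := 2 | iter i=3: | aux := 4 | iter i=4: | aux := 8 | iter i=5: | aux := 16 | acc := 2 | result -12
compute2: tmp := 1 | acc := -3 | (((0 - b) == (tmp - b)) and ((a * 9) >= min(b, b))): false | res := 0 | iter i=-2: | res := -3 | iter i=-1: | res := -3 | aux := 1 | iter i=2: | aux := 2 | iter i=3: | aux := 4 | iter i=4: | aux := 8 | iter i=5: | aux := 16 | acc := 2 | result -10
-12 and -10 differ, so these are not the same function on this domain.
verdict: not equivalent; witness: a=-3, b=-2


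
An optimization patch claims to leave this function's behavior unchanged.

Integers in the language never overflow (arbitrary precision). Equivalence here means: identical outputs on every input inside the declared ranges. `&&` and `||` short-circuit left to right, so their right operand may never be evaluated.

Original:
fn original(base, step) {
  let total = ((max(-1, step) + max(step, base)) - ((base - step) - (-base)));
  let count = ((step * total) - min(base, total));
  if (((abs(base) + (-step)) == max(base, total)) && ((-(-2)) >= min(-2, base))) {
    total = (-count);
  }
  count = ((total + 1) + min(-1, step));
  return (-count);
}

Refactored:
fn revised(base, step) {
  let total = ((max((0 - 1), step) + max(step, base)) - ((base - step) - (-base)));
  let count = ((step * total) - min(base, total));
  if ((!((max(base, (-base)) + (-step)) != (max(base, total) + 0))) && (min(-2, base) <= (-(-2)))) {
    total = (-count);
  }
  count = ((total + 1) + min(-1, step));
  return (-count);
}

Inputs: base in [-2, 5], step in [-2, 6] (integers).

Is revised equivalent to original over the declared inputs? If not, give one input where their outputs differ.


Reading the diff, among the changes: arithmetic usage differs; constant usage differs; comparison usage differs; min/max/abs usage differs; boolean connective usage differs.
Tracing base=0, step=-2: original: total = -3; count = 9; (((abs(base) + (-step)) == max(base, total)) && ((-(-2)) >= min(-2, base))) -> false; count = -4; return 4 | revised: total = -3; count = 9; ((!((max(base, (-base)) + (-step)) != (max(base, total) + 0))) && (min(-2, base) <= (-(-2)))) -> false; count = -4; return 4 — matching result 4.
Every one of the 72 inputs gives matching results.
verdict: equivalent


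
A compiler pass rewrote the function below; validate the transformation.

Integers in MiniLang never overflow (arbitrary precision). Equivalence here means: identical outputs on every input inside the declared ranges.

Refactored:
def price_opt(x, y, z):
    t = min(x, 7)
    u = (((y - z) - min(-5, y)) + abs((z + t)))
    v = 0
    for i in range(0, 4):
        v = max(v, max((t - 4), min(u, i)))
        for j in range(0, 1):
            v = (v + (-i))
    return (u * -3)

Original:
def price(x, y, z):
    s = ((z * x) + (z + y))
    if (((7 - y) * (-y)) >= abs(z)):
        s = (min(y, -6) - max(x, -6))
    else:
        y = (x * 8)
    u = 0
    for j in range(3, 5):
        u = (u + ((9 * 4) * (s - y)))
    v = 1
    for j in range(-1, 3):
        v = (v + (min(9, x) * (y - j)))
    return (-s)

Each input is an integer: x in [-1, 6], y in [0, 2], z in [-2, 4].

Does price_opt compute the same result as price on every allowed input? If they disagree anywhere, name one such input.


Not equivalent: x=-1, y=0, z=-2 separates them (0 vs -30).
price: s becomes 0; next (((7 - y) * (-y)) >= abs(z)) evaluates to false; next y becomes -8; next u becomes 0; next at j=3:; next u becomes 288; next at j=4:; next u becomes 576; next v becomes 1; next at j=-1:; next v becomes 8; next at j=0:; next v becomes 16; next at j=1:; next v becomes 25; next at j=2:; next v becomes 35; next final value 0
price_opt: t becomes -1; next u becomes 10; next v becomes 0; next at i=0:; next v becomes 0; next at j=0:; next v becomes 0; next at i=1:; next v becomes 1; next at j=0:; next v becomes 0; next at i=2:; next v becomes 2; next at j=0:; next v becomes 0; next at i=3:; next v becomes 3; next at j=0:; next v becomes 0; next final value -30
verdict: not equivalent; witness: x=-1, y=0, z=-2


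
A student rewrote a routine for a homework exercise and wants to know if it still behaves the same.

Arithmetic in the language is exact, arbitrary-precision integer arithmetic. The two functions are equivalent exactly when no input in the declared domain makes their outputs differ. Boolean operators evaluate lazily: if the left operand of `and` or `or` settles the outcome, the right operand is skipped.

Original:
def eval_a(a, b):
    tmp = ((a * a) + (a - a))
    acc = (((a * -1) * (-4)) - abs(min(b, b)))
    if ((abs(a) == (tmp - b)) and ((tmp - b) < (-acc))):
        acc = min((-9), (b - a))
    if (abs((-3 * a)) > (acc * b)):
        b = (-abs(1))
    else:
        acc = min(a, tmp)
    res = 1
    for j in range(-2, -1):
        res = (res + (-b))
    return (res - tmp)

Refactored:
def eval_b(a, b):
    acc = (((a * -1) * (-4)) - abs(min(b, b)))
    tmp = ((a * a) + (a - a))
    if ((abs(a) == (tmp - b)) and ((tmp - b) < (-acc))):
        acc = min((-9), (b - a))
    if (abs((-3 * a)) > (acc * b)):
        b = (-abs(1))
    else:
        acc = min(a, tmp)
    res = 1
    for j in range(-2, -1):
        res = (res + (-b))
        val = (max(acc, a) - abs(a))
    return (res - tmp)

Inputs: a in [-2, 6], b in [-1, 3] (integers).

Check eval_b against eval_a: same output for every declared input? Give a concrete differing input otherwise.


Comparing the listings, the differences include: local variable names differ; arithmetic usage differs; min/max/abs usage differs; statement counts differ.
One worked example (a=2, b=1) — eval_a: tmp becomes 4; next acc becomes 7; next ((abs(a) == (tmp - b)) and ((tmp - b) < (-acc))) evaluates to false; next (abs((-3 * a)) > (acc * b)) evaluates to false; next acc becomes 2; next res becomes 1; next at j=-2:; next res becomes 0; next final value -4; eval_b: acc becomes 7; next tmp becomes 4; next ((abs(a) == (tmp - b)) and ((tmp - b) < (-acc))) evaluates to false; next (abs((-3 * a)) > (acc * b)) evaluates to false; next acc becomes 2; next res becomes 1; next at j=-2:; next res becomes 0; next val becomes 0; next final value -4; agreement on -4.
Checked all 45 inputs in the declared domain: the outputs agree on every one.
verdict: equivalent


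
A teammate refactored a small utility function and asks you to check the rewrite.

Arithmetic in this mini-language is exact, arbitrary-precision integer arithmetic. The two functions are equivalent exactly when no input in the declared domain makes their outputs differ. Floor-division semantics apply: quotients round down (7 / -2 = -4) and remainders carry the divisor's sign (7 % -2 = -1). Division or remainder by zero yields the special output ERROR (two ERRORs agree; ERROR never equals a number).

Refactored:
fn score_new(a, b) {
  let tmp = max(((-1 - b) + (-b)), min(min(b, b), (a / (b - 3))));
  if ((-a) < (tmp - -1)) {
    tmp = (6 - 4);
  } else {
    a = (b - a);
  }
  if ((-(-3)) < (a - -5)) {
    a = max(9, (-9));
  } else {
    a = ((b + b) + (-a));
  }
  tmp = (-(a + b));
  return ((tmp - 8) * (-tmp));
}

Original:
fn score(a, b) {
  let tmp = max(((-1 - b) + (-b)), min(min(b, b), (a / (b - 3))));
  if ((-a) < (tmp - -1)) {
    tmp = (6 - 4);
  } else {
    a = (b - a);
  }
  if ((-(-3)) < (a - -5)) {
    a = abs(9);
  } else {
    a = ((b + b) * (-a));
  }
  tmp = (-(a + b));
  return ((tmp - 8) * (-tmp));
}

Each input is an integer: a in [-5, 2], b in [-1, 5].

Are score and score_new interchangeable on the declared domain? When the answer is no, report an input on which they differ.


Not equivalent: a=-2, b=2 separates them (-180 vs -128).
score: tmp=2, then ((-a) < (tmp - -1)) is true, then tmp=2, then ((-(-3)) < (a - -5)) is false, then a=8, then tmp=-10, then returns -180
score_new: tmp=2, then ((-a) < (tmp - -1)) is true, then tmp=2, then ((-(-3)) < (a - -5)) is false, then a=6, then tmp=-8, then returns -128
verdict: not equivalent; witness: a=-2, b=2


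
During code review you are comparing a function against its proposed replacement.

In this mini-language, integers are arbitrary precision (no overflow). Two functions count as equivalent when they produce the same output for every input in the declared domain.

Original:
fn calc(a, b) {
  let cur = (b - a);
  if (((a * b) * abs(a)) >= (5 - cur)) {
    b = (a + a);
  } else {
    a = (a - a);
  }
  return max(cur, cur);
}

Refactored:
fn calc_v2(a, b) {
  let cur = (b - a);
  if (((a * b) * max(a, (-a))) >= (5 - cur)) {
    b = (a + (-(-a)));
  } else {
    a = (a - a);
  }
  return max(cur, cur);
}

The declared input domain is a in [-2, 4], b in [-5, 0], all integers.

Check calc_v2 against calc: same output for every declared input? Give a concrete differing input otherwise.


The two versions differ — the changes include min/max/abs usage differs.
Tracing a=4, b=-5: calc: cur becomes -9; next (((a * b) * abs(a)) >= (5 - cur)) evaluates to false; next a becomes 0; next final value -9 | calc_v2: cur becomes -9; next (((a * b) * max(a, (-a))) >= (5 - cur)) evaluates to false; next a becomes 0; next final value -9 — matching result -9.
An exhaustive pass over the 42 declared inputs shows identical outputs.
verdict: equivalent


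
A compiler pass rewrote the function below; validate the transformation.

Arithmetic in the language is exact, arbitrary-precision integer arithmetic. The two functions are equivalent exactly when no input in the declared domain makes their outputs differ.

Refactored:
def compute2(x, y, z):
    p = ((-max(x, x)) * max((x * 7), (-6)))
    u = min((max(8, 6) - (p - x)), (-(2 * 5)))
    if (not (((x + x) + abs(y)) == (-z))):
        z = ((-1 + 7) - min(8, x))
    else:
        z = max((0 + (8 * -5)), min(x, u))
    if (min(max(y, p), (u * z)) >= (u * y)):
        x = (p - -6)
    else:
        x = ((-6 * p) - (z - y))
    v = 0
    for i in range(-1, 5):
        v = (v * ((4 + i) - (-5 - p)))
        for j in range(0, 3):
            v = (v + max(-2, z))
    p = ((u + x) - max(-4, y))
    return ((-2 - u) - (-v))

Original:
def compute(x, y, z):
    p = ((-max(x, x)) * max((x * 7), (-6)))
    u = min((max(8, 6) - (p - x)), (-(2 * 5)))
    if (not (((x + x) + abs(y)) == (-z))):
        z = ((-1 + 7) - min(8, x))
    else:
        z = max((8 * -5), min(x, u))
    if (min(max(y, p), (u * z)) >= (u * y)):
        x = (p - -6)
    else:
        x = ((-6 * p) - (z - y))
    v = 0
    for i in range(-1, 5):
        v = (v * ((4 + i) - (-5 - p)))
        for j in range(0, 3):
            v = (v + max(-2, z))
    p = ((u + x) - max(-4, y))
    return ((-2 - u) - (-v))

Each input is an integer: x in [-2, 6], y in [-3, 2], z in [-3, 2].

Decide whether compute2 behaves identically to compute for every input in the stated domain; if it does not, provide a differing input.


Reading the diff, among the changes: arithmetic usage differs; constant usage differs.
Spot check at x=0, y=-1, z=2 — compute: p becomes 0; next u becomes -10; next (not (((x + x) + abs(y)) == (-z))) evaluates to true; next z becomes 6; next (min(max(y, p), (u * z)) >= (u * y)) evaluates to false; next x becomes -7; next v becomes 0; next at i=-1:; next v becomes 0; next at j=0:; next v becomes 6; next at j=1:; next v becomes 12; next at j=2:; next v becomes 18; next at i=0:; next v becomes 162; next at j=0:; next v becomes 168; next at j=1:; next v becomes 174; next at j=2:; next v becomes 180; next at i=1:; next v becomes 1800; next at j=0:; next v becomes 1806; next at j=1:; next v becomes 1812; next at j=2:; next v becomes 1818; next at i=2:; next v becomes 19998; next at j=0:; next v becomes 20004; next at j=1:; next v becomes 20010; next at j=2:; next v becomes 20016; next at i=3:; next v becomes 240192; next at j=0:; next v becomes 240198; next at j=1:; next v becomes 240204; next at j=2:; next v becomes 240210; next at i=4:; next v becomes 3122730; next at j=0:; next v becomes 3122736; next at j=1:; next v becomes 3122742; next at j=2:; next v becomes 3122748; next p becomes -16; next final value 3122756. compute2: p becomes 0; next u becomes -10; next (not (((x + x) + abs(y)) == (-z))) evaluates to true; next z becomes 6; next (min(max(y, p), (u * z)) >= (u * y)) evaluates to false; next x becomes -7; next v becomes 0; next at i=-1:; next v becomes 0; next at j=0:; next v becomes 6; next at j=1:; next v becomes 12; next at j=2:; next v becomes 18; next at i=0:; next v becomes 162; next at j=0:; next v becomes 168; next at j=1:; next v becomes 174; next at j=2:; next v becomes 180; next at i=1:; next v becomes 1800; next at j=0:; next v becomes 1806; next at j=1:; next v becomes 1812; next at j=2:; next v becomes 1818; next at i=2:; next v becomes 19998; next at j=0:; next v becomes 20004; next at j=1:; next v becomes 20010; next at j=2:; next v becomes 20016; next at i=3:; next v becomes 240192; next at j=0:; next v becomes 240198; next at j=1:; next v becomes 240204; next at j=2:; next v becomes 240210; next at i=4:; next v becomes 3122730; next at j=0:; next v becomes 3122736; next at j=1:; next v becomes 3122742; next at j=2:; next v becomes 3122748; next p becomes -16; next final value 3122756. Both give 3122756.
An exhaustive pass over the 324 declared inputs shows identical outputs.
verdict: equivalent


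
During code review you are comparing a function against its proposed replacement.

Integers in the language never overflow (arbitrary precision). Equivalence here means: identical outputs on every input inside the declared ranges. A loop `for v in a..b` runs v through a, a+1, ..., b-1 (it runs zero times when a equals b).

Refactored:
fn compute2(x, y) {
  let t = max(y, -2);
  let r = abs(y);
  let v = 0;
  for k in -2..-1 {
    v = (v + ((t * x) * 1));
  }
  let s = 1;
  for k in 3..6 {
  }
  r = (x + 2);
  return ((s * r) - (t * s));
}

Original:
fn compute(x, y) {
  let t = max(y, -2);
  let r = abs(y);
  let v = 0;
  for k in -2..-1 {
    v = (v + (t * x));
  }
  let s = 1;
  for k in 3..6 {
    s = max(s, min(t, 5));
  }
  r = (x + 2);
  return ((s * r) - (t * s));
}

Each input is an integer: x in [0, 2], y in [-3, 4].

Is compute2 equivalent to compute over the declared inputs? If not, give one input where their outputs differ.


These are not equivalent — on x=0, y=3 the outputs split (-3 vs -1).
compute: t := 3 | r := 3 | v := 0 | iter k=-2: | v := 0 | s := 1 | iter k=3: | s := 3 | iter k=4: | s := 3 | iter k=5: | s := 3 | r := 2 | result -3
compute2: t := 3 | r := 3 | v := 0 | iter k=-2: | v := 0 | s := 1 | iter k=3: | iter k=4: | iter k=5: | r := 2 | result -1
verdict: not equivalent; witness: x=0, y=3


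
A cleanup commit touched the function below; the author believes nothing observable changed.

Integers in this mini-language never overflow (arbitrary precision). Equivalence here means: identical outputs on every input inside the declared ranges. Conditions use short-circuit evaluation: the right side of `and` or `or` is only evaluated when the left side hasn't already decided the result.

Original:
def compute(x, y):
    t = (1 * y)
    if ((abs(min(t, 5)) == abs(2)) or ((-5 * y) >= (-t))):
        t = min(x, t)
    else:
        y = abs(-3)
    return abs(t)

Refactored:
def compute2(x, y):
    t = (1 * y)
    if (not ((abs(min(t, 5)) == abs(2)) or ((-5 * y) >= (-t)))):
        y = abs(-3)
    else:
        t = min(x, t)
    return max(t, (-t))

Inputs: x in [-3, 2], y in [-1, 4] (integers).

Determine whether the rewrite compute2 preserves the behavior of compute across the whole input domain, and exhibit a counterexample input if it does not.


Side by side, the visible changes include: boolean connective usage differs, plus min/max/abs usage differs.
Spot check at x=2, y=3 — compute: t=3, then ((abs(min(t, 5)) == abs(2)) or ((-5 * y) >= (-t))) is false, then y=3, then returns 3. compute2: t=3, then (not ((abs(min(t, 5)) == abs(2)) or ((-5 * y) >= (-t)))) is true, then y=3, then returns 3. Both give 3.
Every one of the 36 inputs gives matching results.
verdict: equivalent


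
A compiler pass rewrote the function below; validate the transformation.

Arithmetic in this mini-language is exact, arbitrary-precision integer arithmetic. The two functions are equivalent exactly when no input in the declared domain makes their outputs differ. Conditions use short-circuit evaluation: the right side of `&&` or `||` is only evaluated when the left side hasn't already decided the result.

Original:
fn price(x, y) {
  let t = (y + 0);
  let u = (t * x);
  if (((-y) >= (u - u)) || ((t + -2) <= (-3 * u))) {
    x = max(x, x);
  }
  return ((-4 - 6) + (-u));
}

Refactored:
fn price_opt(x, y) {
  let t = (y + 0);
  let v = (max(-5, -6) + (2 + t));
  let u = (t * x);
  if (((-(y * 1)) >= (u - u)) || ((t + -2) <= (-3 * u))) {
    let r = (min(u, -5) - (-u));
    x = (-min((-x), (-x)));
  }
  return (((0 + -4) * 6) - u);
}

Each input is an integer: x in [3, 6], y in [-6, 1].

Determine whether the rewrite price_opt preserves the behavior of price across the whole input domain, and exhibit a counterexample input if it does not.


Not equivalent: x=3, y=-6 separates them (8 vs -6).
price: t = -6; u = -18; (((-y) >= (u - u)) || ((t + -2) <= (-3 * u))) -> true; x = 3; return 8
price_opt: t = -6; v = -9; u = -18; (((-(y * 1)) >= (u - u)) || ((t + -2) <= (-3 * u))) -> true; r = -36; x = 3; return -6
verdict: not equivalent; witness: x=3, y=-6


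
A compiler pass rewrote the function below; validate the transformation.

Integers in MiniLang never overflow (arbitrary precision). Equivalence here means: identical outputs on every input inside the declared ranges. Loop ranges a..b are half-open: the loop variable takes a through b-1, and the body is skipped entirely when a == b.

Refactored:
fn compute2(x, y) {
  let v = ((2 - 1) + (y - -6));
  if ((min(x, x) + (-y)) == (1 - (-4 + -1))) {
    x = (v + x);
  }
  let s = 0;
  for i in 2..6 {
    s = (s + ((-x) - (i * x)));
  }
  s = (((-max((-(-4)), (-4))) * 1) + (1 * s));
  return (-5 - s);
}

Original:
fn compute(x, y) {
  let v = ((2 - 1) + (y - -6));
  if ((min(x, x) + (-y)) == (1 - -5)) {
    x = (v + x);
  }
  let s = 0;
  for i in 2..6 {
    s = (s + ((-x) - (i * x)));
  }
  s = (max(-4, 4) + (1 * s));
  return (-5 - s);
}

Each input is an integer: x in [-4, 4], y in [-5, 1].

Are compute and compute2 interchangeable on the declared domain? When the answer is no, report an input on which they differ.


There is a counterexample at x=-4, y=-5: -81 on one side, -73 on the other.
compute: v becomes 2; next ((min(x, x) + (-y)) == (1 - -5)) evaluates to false; next s becomes 0; next at i=2:; next s becomes 12; next at i=3:; next s becomes 28; next at i=4:; next s becomes 48; next at i=5:; next s becomes 72; next s becomes 76; next final value -81
compute2: v becomes 2; next ((min(x, x) + (-y)) == (1 - (-4 + -1))) evaluates to false; next s becomes 0; next at i=2:; next s becomes 12; next at i=3:; next s becomes 28; next at i=4:; next s becomes 48; next at i=5:; next s becomes 72; next s becomes 68; next final value -73
verdict: not equivalent; witness: x=-4, y=-5


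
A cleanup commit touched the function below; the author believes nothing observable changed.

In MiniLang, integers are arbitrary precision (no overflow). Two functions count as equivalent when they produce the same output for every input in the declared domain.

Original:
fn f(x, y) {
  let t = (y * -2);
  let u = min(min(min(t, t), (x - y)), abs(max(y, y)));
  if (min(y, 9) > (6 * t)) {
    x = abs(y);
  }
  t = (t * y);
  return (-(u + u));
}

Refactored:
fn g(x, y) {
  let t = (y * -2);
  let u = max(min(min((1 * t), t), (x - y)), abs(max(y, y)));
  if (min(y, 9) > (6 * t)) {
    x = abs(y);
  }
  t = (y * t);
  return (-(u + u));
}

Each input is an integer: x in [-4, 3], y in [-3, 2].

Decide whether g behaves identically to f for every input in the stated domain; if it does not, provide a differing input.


Take x=-4, y=-3.
f: t = 6; u = -1; (min(y, 9) > (6 * t)) -> false; t = -18; return 2
g: t = 6; u = 3; (min(y, 9) > (6 * t)) -> false; t = -18; return -6
2 vs -6 — the two versions disagree here.
verdict: not equivalent; witness: x=-4, y=-3


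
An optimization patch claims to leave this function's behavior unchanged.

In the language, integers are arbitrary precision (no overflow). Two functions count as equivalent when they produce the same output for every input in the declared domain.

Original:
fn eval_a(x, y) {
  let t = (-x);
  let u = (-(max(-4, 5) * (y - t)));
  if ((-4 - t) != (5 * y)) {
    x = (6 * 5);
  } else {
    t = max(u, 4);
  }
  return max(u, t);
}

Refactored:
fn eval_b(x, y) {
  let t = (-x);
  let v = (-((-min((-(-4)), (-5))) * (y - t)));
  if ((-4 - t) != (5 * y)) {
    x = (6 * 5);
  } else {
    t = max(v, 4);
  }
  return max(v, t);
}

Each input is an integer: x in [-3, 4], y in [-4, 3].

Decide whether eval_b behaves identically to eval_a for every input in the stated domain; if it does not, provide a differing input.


Although local variable names differ; min/max/abs usage differs, 64/64 inputs agree.
verdict: equivalent


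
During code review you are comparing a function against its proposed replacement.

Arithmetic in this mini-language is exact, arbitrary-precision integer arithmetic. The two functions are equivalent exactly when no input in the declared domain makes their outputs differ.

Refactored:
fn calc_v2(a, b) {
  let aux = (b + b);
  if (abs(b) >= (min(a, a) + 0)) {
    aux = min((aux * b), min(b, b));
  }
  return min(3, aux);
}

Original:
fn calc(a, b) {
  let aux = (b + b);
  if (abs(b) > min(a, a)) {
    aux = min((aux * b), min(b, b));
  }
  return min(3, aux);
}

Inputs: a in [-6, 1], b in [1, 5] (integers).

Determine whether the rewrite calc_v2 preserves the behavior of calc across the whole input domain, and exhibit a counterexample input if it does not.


Take a=1, b=1.
calc: aux=2, then (abs(b) > min(a, a)) is false, then returns 2
calc_v2: aux=2, then (abs(b) >= (min(a, a) + 0)) is true, then aux=1, then returns 1
2 vs 1 — the two versions disagree here.
verdict: not equivalent; witness: a=1, b=1


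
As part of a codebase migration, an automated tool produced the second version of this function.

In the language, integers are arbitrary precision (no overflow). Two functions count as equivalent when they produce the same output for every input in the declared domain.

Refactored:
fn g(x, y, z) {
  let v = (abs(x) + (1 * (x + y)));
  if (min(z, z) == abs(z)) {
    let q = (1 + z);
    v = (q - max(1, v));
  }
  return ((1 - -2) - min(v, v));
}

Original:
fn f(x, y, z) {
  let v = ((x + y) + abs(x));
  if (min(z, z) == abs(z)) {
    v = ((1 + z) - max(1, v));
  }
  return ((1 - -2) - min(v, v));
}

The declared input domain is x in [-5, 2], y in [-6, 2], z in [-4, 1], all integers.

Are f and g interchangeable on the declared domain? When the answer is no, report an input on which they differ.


Equivalent — the differences include constant usage differs; and statement counts differ; and local variable names differ; and arithmetic usage differs, yet no declared input distinguishes the two.
One worked example (x=-3, y=-5, z=-2) — f: v becomes -5; next (min(z, z) == abs(z)) evaluates to false; next final value 8; g: v becomes -5; next (min(z, z) == abs(z)) evaluates to false; next final value 8; agreement on 8.
Across all 432 domain points the two functions coincide.
verdict: equivalent


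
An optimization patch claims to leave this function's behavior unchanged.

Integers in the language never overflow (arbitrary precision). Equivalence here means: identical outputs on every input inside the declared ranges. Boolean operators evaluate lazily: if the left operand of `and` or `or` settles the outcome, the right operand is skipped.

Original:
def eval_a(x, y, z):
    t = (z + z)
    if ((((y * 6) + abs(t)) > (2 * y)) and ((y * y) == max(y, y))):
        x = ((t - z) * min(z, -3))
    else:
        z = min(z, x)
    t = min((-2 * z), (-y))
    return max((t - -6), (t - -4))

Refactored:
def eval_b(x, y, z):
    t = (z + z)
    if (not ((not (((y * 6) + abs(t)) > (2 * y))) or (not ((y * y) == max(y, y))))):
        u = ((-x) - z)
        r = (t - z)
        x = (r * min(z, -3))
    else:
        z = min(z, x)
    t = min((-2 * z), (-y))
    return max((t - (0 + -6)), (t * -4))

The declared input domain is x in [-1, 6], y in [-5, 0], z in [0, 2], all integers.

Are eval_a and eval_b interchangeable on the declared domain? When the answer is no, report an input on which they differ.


Try x=-1, y=0, z=1.
eval_a: t becomes 2; next ((((y * 6) + abs(t)) > (2 * y)) and ((y * y) == max(y, y))) evaluates to true; next x becomes -3; next t becomes -2; next final value 4
eval_b: t becomes 2; next (not ((not (((y * 6) + abs(t)) > (2 * y))) or (not ((y * y) == max(y, y))))) evaluates to true; next u becomes 0; next r becomes 1; next x becomes -3; next t becomes -2; next final value 8
4 vs 8 — the two versions disagree here.
verdict: not equivalent; witness: x=-1, y=0, z=1


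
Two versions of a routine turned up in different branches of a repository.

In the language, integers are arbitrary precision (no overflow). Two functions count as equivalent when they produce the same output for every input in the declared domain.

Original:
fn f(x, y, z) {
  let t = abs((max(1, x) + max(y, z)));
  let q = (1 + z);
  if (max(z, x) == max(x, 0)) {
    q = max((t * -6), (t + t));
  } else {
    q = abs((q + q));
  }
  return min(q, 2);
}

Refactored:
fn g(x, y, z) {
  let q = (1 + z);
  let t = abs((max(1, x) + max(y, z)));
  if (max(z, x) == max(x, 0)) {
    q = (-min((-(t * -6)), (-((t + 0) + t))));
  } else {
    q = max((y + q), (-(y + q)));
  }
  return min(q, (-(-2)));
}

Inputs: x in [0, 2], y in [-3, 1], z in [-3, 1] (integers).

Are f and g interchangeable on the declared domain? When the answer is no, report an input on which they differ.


The rewrite breaks on x=0, y=-3, z=1, where the results are 2 and 1.
f: t=2, then q=2, then (max(z, x) == max(x, 0)) is false, then q=4, then returns 2
g: q=2, then t=2, then (max(z, x) == max(x, 0)) is false, then q=1, then returns 1
verdict: not equivalent; witness: x=0, y=-3, z=1


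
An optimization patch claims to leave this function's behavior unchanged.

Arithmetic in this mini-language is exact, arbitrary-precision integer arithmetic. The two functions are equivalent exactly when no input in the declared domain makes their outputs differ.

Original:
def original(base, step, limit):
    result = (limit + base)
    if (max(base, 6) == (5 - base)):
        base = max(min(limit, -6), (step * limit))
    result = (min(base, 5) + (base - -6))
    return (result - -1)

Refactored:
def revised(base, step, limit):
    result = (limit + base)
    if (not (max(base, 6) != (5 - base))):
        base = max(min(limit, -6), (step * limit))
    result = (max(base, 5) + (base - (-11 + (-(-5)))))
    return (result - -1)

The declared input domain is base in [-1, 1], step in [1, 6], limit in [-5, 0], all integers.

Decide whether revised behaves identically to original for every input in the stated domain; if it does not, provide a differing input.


The rewrite breaks on base=-1, step=1, limit=-5, where the results are -3 and 7.
original: result=-6, then (max(base, 6) == (5 - base)) is true, then base=-5, then result=-4, then returns -3
revised: result=-6, then (not (max(base, 6) != (5 - base))) is true, then base=-5, then result=6, then returns 7
verdict: not equivalent; witness: base=-1, step=1, limit=-5


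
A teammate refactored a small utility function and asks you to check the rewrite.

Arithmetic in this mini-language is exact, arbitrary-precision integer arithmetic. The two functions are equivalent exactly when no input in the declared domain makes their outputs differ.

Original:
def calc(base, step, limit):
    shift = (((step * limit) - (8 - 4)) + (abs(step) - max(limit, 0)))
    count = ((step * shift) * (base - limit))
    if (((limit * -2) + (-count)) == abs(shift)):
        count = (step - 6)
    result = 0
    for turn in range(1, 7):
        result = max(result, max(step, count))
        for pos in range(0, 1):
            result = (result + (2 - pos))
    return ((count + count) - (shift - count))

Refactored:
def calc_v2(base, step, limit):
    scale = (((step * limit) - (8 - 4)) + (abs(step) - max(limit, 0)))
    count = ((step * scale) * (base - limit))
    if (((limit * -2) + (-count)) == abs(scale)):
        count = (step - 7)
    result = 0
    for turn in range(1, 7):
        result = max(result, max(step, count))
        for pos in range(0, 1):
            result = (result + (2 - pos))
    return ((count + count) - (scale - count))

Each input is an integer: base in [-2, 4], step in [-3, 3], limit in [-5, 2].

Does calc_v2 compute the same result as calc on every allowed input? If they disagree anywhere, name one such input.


These are not equivalent — on base=-2, step=0, limit=-2 the outputs split (-14 vs -17).
calc: shift=-4, then count=0, then (((limit * -2) + (-count)) == abs(shift)) is true, then count=-6, then result=0, then (turn=1), then result=0, then (pos=0), then result=2, then (turn=2), then result=2, then (pos=0), then result=4, then (turn=3), then result=4, then (pos=0), then result=6, then (turn=4), then result=6, then (pos=0), then result=8, then (turn=5), then result=8, then (pos=0), then result=10, then (turn=6), then result=10, then (pos=0), then result=12, then returns -14
calc_v2: scale=-4, then count=0, then (((limit * -2) + (-count)) == abs(scale)) is true, then count=-7, then result=0, then (turn=1), then result=0, then (pos=0), then result=2, then (turn=2), then result=2, then (pos=0), then result=4, then (turn=3), then result=4, then (pos=0), then result=6, then (turn=4), then result=6, then (pos=0), then result=8, then (turn=5), then result=8, then (pos=0), then result=10, then (turn=6), then result=10, then (pos=0), then result=12, then returns -17
verdict: not equivalent; witness: base=-2, step=0, limit=-2


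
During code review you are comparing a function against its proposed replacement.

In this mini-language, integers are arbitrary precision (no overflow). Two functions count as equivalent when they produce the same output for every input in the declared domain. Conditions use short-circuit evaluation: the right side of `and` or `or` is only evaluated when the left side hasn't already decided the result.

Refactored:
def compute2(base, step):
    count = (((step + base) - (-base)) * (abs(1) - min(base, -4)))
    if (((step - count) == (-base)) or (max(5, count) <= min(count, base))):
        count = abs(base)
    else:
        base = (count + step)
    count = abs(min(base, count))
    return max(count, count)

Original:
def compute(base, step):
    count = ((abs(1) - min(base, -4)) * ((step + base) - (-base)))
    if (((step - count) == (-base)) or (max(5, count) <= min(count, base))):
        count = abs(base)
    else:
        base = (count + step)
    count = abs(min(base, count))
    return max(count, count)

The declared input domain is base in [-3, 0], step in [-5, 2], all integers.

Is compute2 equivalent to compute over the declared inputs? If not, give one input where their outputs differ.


Changes here: same computation, different form; the full 32-point sweep finds no disagreement.
verdict: equivalent


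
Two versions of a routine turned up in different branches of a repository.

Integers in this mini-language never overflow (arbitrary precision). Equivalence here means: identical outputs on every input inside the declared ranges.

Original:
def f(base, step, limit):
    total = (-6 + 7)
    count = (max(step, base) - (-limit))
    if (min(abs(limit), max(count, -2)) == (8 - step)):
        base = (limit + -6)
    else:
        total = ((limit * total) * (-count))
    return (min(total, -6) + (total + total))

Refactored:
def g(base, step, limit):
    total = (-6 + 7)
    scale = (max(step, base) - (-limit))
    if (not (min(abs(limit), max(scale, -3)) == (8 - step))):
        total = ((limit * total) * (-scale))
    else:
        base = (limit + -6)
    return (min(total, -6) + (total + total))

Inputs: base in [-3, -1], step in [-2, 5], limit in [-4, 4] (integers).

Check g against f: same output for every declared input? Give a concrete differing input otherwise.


The edit looks behavioral (`-2` became `-3`), but over these ranges it never changes the outcome.
Spot check at base=-2, step=4, limit=-3 — f: total = 1; count = 1; (min(abs(limit), max(count, -2)) == (8 - step)) -> false; total = 3; return 0. g: total = 1; scale = 1; (not (min(abs(limit), max(scale, -3)) == (8 - step))) -> true; total = 3; return 0. Both give 0.
Every one of the 216 inputs gives matching results.
verdict: equivalent


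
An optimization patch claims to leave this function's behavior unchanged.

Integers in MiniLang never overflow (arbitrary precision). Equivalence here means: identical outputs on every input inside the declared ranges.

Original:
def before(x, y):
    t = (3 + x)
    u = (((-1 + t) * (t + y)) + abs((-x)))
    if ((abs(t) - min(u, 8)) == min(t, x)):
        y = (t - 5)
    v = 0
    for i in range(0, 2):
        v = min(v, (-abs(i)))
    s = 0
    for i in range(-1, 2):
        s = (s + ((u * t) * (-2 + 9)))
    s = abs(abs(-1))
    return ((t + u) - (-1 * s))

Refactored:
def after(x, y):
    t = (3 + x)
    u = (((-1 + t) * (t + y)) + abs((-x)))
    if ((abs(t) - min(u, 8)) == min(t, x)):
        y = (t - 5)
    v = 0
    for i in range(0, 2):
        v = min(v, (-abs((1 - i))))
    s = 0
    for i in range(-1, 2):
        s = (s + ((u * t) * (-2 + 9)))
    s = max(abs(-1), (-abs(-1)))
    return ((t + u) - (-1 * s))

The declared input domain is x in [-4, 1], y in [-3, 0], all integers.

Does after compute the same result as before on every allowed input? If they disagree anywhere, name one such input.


This is a faithful refactor — min/max/abs usage differs; also arithmetic usage differs; also constant usage differs, but the computed results match everywhere.
Tracing x=0, y=0: before: t = 3; u = 6; ((abs(t) - min(u, 8)) == min(t, x)) -> false; v = 0; [i=0]; v = 0; [i=1]; v = -1; s = 0; [i=-1]; s = 126; [i=0]; s = 252; [i=1]; s = 378; s = 1; return 10 | after: t = 3; u = 6; ((abs(t) - min(u, 8)) == min(t, x)) -> false; v = 0; [i=0]; v = -1; [i=1]; v = -1; s = 0; [i=-1]; s = 126; [i=0]; s = 252; [i=1]; s = 378; s = 1; return 10 — matching result 10.
Sweeping the whole domain (24 inputs) finds no disagreement.
verdict: equivalent


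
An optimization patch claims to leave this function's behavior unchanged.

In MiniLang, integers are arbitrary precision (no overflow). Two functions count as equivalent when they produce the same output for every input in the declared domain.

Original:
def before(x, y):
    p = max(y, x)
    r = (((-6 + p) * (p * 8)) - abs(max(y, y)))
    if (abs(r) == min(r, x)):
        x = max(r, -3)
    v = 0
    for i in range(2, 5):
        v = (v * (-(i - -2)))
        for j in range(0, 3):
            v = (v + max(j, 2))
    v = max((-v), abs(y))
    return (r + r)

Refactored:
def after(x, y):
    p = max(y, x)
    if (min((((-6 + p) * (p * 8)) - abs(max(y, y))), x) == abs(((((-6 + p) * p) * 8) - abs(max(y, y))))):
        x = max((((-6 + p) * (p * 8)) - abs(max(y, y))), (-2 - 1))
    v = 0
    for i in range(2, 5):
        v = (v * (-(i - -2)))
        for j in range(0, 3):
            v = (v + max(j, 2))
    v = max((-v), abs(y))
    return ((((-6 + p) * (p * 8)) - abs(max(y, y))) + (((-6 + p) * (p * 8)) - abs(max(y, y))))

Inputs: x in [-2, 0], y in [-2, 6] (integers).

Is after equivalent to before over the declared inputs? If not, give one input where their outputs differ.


Changes here: arithmetic usage differs, and local variable names differ, and constant usage differs, and min/max/abs usage differs, and statement counts differ; the full 27-point sweep finds no disagreement.
verdict: equivalent


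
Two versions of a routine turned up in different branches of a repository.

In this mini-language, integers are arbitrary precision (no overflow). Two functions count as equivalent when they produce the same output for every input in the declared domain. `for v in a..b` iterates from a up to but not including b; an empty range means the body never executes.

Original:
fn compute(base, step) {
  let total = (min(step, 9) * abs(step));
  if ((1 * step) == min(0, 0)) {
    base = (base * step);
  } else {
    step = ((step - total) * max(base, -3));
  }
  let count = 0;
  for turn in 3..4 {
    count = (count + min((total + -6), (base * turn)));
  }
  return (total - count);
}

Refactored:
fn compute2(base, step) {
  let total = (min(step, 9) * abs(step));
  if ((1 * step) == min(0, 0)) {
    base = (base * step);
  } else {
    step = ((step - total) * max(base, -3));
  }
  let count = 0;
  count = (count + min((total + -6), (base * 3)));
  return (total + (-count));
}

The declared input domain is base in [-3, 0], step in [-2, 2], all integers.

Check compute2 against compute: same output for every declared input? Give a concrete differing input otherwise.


Comparing the listings, the differences include: loop structure differs, statement counts differ, constant usage differs, local variable names differ, arithmetic usage differs.
One worked example (base=-1, step=-2) — compute: total = -4; ((1 * step) == min(0, 0)) -> false; step = -2; count = 0; [turn=3]; count = -10; return 6; compute2: total = -4; ((1 * step) == min(0, 0)) -> false; step = -2; count = 0; count = -10; return 6; agreement on 6.
Across all 20 domain points the two functions coincide.
verdict: equivalent


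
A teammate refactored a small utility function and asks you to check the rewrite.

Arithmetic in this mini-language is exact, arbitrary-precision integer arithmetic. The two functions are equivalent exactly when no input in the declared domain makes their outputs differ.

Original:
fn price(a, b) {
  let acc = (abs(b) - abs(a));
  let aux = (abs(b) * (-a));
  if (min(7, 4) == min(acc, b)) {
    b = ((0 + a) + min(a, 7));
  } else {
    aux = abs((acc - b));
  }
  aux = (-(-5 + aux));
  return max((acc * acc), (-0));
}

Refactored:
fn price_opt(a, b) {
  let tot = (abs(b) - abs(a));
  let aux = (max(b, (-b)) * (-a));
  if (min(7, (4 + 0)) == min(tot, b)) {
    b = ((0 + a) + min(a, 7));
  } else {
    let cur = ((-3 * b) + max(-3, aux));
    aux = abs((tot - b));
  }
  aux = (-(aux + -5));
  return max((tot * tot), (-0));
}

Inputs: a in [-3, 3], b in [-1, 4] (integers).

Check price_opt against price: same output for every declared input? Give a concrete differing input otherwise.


Changes here: min/max/abs usage differs, statement counts differ, arithmetic usage differs, constant usage differs, local variable names differ; the full 42-point sweep finds no disagreement.
verdict: equivalent


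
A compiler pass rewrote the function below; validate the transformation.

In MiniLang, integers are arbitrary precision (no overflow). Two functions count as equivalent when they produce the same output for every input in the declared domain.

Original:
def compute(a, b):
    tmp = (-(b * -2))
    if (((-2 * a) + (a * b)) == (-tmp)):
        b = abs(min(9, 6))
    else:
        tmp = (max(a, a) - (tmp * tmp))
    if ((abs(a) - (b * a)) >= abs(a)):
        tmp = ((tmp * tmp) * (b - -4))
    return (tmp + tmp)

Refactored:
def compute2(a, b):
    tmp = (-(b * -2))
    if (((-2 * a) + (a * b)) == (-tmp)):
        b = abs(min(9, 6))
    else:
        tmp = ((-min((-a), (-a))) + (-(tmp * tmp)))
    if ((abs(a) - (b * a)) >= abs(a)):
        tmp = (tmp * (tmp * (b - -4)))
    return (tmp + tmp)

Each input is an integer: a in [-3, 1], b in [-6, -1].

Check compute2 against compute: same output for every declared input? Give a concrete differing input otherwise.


Although arithmetic usage differs, and min/max/abs usage differs, 30/30 inputs agree.
verdict: equivalent
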